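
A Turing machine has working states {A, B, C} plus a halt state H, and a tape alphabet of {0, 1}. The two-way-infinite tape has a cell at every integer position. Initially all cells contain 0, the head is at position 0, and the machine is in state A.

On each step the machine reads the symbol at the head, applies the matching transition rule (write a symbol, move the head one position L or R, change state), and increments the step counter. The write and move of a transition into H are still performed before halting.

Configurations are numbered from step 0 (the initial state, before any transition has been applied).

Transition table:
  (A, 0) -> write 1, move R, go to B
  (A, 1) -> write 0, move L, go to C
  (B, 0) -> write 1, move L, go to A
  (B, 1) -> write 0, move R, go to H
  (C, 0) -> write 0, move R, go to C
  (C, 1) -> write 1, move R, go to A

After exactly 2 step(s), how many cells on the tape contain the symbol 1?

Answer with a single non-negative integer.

Answer: 2

Derivation:
Step 1: in state A at pos 0, read 0 -> (A,0)->write 1,move R,goto B. Now: state=B, head=1, tape[-1..2]=0100 (head:   ^)
Step 2: in state B at pos 1, read 0 -> (B,0)->write 1,move L,goto A. Now: state=A, head=0, tape[-1..2]=0110 (head:  ^)
Cells containing 1 after step 2: {0, 1} -> 2 cell(s)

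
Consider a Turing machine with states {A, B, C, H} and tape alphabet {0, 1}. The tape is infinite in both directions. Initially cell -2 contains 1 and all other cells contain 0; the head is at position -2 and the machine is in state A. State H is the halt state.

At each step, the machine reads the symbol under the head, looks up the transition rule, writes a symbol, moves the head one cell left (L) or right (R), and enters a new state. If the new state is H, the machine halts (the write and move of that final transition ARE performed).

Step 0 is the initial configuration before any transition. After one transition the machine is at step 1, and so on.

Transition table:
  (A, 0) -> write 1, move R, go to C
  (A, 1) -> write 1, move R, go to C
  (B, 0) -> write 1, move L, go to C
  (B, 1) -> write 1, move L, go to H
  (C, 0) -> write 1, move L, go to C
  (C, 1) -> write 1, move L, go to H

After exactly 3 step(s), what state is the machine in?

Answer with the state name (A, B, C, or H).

Step 1: in state A at pos -2, read 1 -> (A,1)->write 1,move R,goto C. Now: state=C, head=-1, tape[-3..0]=0100 (head:   ^)
Step 2: in state C at pos -1, read 0 -> (C,0)->write 1,move L,goto C. Now: state=C, head=-2, tape[-3..0]=0110 (head:  ^)
Step 3: in state C at pos -2, read 1 -> (C,1)->write 1,move L,goto H. Now: state=H, head=-3, tape[-4..0]=00110 (head:  ^)

Answer: H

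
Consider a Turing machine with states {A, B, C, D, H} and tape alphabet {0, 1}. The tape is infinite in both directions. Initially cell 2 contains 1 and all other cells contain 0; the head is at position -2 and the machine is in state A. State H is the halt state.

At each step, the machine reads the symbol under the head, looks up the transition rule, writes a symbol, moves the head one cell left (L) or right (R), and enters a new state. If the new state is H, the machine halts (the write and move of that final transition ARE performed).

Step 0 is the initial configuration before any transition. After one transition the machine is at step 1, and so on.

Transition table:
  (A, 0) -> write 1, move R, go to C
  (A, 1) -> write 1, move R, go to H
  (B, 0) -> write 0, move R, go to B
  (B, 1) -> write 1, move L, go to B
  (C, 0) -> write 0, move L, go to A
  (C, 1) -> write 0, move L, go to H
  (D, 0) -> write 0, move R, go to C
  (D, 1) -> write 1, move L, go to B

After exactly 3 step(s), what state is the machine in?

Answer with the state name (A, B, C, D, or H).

Answer: H

Derivation:
Step 1: in state A at pos -2, read 0 -> (A,0)->write 1,move R,goto C. Now: state=C, head=-1, tape[-3..3]=0100010 (head:   ^)
Step 2: in state C at pos -1, read 0 -> (C,0)->write 0,move L,goto A. Now: state=A, head=-2, tape[-3..3]=0100010 (head:  ^)
Step 3: in state A at pos -2, read 1 -> (A,1)->write 1,move R,goto H. Now: state=H, head=-1, tape[-3..3]=0100010 (head:   ^)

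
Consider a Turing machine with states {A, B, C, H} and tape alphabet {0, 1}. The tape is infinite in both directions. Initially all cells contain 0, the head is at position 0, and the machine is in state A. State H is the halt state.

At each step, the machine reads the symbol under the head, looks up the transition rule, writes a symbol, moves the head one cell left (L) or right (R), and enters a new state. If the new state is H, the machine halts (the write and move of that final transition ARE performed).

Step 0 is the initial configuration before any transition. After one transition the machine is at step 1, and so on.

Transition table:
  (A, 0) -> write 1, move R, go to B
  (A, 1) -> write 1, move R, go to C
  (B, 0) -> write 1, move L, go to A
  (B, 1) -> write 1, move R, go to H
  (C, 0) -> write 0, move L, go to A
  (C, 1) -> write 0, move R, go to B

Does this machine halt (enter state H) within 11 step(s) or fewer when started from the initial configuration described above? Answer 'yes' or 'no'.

Answer: yes

Derivation:
Step 1: in state A at pos 0, read 0 -> (A,0)->write 1,move R,goto B. Now: state=B, head=1, tape[-1..2]=0100 (head:   ^)
Step 2: in state B at pos 1, read 0 -> (B,0)->write 1,move L,goto A. Now: state=A, head=0, tape[-1..2]=0110 (head:  ^)
Step 3: in state A at pos 0, read 1 -> (A,1)->write 1,move R,goto C. Now: state=C, head=1, tape[-1..2]=0110 (head:   ^)
Step 4: in state C at pos 1, read 1 -> (C,1)->write 0,move R,goto B. Now: state=B, head=2, tape[-1..3]=01000 (head:    ^)
Step 5: in state B at pos 2, read 0 -> (B,0)->write 1,move L,goto A. Now: state=A, head=1, tape[-1..3]=01010 (head:   ^)
Step 6: in state A at pos 1, read 0 -> (A,0)->write 1,move R,goto B. Now: state=B, head=2, tape[-1..3]=01110 (head:    ^)
Step 7: in state B at pos 2, read 1 -> (B,1)->write 1,move R,goto H. Now: state=H, head=3, tape[-1..4]=011100 (head:     ^)
State H reached at step 7; 7 <= 11 -> yes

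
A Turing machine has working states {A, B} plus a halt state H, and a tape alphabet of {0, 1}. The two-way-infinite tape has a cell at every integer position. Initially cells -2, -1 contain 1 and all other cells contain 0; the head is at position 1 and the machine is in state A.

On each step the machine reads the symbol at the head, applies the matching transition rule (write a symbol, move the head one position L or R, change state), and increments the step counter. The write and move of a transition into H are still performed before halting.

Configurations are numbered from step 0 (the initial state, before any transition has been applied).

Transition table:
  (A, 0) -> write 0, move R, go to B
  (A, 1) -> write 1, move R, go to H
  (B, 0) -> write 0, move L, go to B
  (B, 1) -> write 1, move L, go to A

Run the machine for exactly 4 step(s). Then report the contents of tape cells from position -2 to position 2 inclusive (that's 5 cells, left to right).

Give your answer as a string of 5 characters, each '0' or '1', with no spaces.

Step 1: in state A at pos 1, read 0 -> (A,0)->write 0,move R,goto B. Now: state=B, head=2, tape[-3..3]=0110000 (head:      ^)
Step 2: in state B at pos 2, read 0 -> (B,0)->write 0,move L,goto B. Now: state=B, head=1, tape[-3..3]=0110000 (head:     ^)
Step 3: in state B at pos 1, read 0 -> (B,0)->write 0,move L,goto B. Now: state=B, head=0, tape[-3..3]=0110000 (head:    ^)
Step 4: in state B at pos 0, read 0 -> (B,0)->write 0,move L,goto B. Now: state=B, head=-1, tape[-3..3]=0110000 (head:   ^)

Answer: 11000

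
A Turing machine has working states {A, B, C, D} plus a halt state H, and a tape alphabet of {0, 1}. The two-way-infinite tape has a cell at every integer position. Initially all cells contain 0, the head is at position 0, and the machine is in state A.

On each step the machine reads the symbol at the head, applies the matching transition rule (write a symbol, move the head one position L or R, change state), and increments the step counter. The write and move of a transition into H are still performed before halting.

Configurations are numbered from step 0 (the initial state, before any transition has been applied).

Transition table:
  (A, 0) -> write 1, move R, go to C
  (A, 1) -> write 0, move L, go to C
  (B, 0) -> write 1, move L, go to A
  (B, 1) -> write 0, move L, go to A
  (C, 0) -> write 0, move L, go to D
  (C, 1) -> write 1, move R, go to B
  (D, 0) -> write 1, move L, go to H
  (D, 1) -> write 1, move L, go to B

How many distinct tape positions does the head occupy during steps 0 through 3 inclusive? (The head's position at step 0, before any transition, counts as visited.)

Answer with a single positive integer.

Step 1: in state A at pos 0, read 0 -> (A,0)->write 1,move R,goto C. Now: state=C, head=1, tape[-1..2]=0100 (head:   ^)
Step 2: in state C at pos 1, read 0 -> (C,0)->write 0,move L,goto D. Now: state=D, head=0, tape[-1..2]=0100 (head:  ^)
Step 3: in state D at pos 0, read 1 -> (D,1)->write 1,move L,goto B. Now: state=B, head=-1, tape[-2..2]=00100 (head:  ^)
Head positions at steps 0..3: starting at 0, distinct positions visited = {-1, 0, 1} -> 3 position(s)

Answer: 3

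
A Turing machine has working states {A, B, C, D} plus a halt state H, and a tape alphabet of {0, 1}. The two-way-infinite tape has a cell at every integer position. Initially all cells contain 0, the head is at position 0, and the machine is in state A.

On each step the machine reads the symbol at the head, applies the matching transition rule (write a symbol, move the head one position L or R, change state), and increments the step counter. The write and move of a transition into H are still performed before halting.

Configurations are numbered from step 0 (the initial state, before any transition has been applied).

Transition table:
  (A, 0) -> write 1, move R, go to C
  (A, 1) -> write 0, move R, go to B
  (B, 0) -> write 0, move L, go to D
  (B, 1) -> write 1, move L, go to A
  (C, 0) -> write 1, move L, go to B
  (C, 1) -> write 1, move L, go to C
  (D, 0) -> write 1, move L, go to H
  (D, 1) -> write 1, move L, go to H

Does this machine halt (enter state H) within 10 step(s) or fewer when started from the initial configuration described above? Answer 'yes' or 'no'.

Step 1: in state A at pos 0, read 0 -> (A,0)->write 1,move R,goto C. Now: state=C, head=1, tape[-1..2]=0100 (head:   ^)
Step 2: in state C at pos 1, read 0 -> (C,0)->write 1,move L,goto B. Now: state=B, head=0, tape[-1..2]=0110 (head:  ^)
Step 3: in state B at pos 0, read 1 -> (B,1)->write 1,move L,goto A. Now: state=A, head=-1, tape[-2..2]=00110 (head:  ^)
Step 4: in state A at pos -1, read 0 -> (A,0)->write 1,move R,goto C. Now: state=C, head=0, tape[-2..2]=01110 (head:   ^)
Step 5: in state C at pos 0, read 1 -> (C,1)->write 1,move L,goto C. Now: state=C, head=-1, tape[-2..2]=01110 (head:  ^)
Step 6: in state C at pos -1, read 1 -> (C,1)->write 1,move L,goto C. Now: state=C, head=-2, tape[-3..2]=001110 (head:  ^)
Step 7: in state C at pos -2, read 0 -> (C,0)->write 1,move L,goto B. Now: state=B, head=-3, tape[-4..2]=0011110 (head:  ^)
Step 8: in state B at pos -3, read 0 -> (B,0)->write 0,move L,goto D. Now: state=D, head=-4, tape[-5..2]=00011110 (head:  ^)
Step 9: in state D at pos -4, read 0 -> (D,0)->write 1,move L,goto H. Now: state=H, head=-5, tape[-6..2]=001011110 (head:  ^)
State H reached at step 9; 9 <= 10 -> yes

Answer: yes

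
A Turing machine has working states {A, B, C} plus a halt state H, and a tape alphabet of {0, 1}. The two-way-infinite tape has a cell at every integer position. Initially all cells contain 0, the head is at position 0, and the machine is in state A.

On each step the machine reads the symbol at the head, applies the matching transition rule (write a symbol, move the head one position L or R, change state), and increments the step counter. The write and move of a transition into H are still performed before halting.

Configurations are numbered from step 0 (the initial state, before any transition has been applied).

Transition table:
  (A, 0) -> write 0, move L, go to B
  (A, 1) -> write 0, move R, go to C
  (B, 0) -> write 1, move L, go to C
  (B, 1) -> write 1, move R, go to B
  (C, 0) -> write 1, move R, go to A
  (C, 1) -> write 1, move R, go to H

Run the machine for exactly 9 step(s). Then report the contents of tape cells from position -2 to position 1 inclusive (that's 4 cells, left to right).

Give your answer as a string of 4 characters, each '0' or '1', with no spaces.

Answer: 1011

Derivation:
Step 1: in state A at pos 0, read 0 -> (A,0)->write 0,move L,goto B. Now: state=B, head=-1, tape[-2..1]=0000 (head:  ^)
Step 2: in state B at pos -1, read 0 -> (B,0)->write 1,move L,goto C. Now: state=C, head=-2, tape[-3..1]=00100 (head:  ^)
Step 3: in state C at pos -2, read 0 -> (C,0)->write 1,move R,goto A. Now: state=A, head=-1, tape[-3..1]=01100 (head:   ^)
Step 4: in state A at pos -1, read 1 -> (A,1)->write 0,move R,goto C. Now: state=C, head=0, tape[-3..1]=01000 (head:    ^)
Step 5: in state C at pos 0, read 0 -> (C,0)->write 1,move R,goto A. Now: state=A, head=1, tape[-3..2]=010100 (head:     ^)
Step 6: in state A at pos 1, read 0 -> (A,0)->write 0,move L,goto B. Now: state=B, head=0, tape[-3..2]=010100 (head:    ^)
Step 7: in state B at pos 0, read 1 -> (B,1)->write 1,move R,goto B. Now: state=B, head=1, tape[-3..2]=010100 (head:     ^)
Step 8: in state B at pos 1, read 0 -> (B,0)->write 1,move L,goto C. Now: state=C, head=0, tape[-3..2]=010110 (head:    ^)
Step 9: in state C at pos 0, read 1 -> (C,1)->write 1,move R,goto H. Now: state=H, head=1, tape[-3..2]=010110 (head:     ^)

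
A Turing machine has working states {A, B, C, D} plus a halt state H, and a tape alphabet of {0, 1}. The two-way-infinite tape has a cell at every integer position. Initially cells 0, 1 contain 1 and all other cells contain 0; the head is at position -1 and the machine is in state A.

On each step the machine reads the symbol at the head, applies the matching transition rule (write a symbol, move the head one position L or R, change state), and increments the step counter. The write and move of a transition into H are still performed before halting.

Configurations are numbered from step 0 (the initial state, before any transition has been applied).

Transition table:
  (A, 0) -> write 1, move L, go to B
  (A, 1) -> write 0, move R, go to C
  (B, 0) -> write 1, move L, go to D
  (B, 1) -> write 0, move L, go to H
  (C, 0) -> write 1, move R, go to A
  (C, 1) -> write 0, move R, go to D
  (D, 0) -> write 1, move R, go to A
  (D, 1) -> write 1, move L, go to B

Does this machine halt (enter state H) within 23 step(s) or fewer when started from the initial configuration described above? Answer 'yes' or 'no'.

Step 1: in state A at pos -1, read 0 -> (A,0)->write 1,move L,goto B. Now: state=B, head=-2, tape[-3..2]=001110 (head:  ^)
Step 2: in state B at pos -2, read 0 -> (B,0)->write 1,move L,goto D. Now: state=D, head=-3, tape[-4..2]=0011110 (head:  ^)
Step 3: in state D at pos -3, read 0 -> (D,0)->write 1,move R,goto A. Now: state=A, head=-2, tape[-4..2]=0111110 (head:   ^)
Step 4: in state A at pos -2, read 1 -> (A,1)->write 0,move R,goto C. Now: state=C, head=-1, tape[-4..2]=0101110 (head:    ^)
Step 5: in state C at pos -1, read 1 -> (C,1)->write 0,move R,goto D. Now: state=D, head=0, tape[-4..2]=0100110 (head:     ^)
Step 6: in state D at pos 0, read 1 -> (D,1)->write 1,move L,goto B. Now: state=B, head=-1, tape[-4..2]=0100110 (head:    ^)
Step 7: in state B at pos -1, read 0 -> (B,0)->write 1,move L,goto D. Now: state=D, head=-2, tape[-4..2]=0101110 (head:   ^)
Step 8: in state D at pos -2, read 0 -> (D,0)->write 1,move R,goto A. Now: state=A, head=-1, tape[-4..2]=0111110 (head:    ^)
Step 9: in state A at pos -1, read 1 -> (A,1)->write 0,move R,goto C. Now: state=C, head=0, tape[-4..2]=0110110 (head:     ^)
Step 10: in state C at pos 0, read 1 -> (C,1)->write 0,move R,goto D. Now: state=D, head=1, tape[-4..2]=0110010 (head:      ^)
Step 11: in state D at pos 1, read 1 -> (D,1)->write 1,move L,goto B. Now: state=B, head=0, tape[-4..2]=0110010 (head:     ^)
Step 12: in state B at pos 0, read 0 -> (B,0)->write 1,move L,goto D. Now: state=D, head=-1, tape[-4..2]=0110110 (head:    ^)
Step 13: in state D at pos -1, read 0 -> (D,0)->write 1,move R,goto A. Now: state=A, head=0, tape[-4..2]=0111110 (head:     ^)
Step 14: in state A at pos 0, read 1 -> (A,1)->write 0,move R,goto C. Now: state=C, head=1, tape[-4..2]=0111010 (head:      ^)
Step 15: in state C at pos 1, read 1 -> (C,1)->write 0,move R,goto D. Now: state=D, head=2, tape[-4..3]=01110000 (head:       ^)
Step 16: in state D at pos 2, read 0 -> (D,0)->write 1,move R,goto A. Now: state=A, head=3, tape[-4..4]=011100100 (head:        ^)
Step 17: in state A at pos 3, read 0 -> (A,0)->write 1,move L,goto B. Now: state=B, head=2, tape[-4..4]=011100110 (head:       ^)
Step 18: in state B at pos 2, read 1 -> (B,1)->write 0,move L,goto H. Now: state=H, head=1, tape[-4..4]=011100010 (head:      ^)
State H reached at step 18; 18 <= 23 -> yes

Answer: yes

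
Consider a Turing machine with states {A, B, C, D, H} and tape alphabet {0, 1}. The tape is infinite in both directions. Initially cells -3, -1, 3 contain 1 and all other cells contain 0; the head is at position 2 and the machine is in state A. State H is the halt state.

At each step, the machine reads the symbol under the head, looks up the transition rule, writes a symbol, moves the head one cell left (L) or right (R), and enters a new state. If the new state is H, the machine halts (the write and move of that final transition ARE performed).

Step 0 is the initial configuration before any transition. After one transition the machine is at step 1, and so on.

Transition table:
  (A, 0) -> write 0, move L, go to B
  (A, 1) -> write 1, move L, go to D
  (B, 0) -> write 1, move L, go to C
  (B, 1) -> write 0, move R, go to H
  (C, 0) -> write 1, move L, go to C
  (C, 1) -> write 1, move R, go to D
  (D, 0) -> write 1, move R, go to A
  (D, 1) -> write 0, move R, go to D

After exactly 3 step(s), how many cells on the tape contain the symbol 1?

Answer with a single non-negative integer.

Step 1: in state A at pos 2, read 0 -> (A,0)->write 0,move L,goto B. Now: state=B, head=1, tape[-4..4]=010100010 (head:      ^)
Step 2: in state B at pos 1, read 0 -> (B,0)->write 1,move L,goto C. Now: state=C, head=0, tape[-4..4]=010101010 (head:     ^)
Step 3: in state C at pos 0, read 0 -> (C,0)->write 1,move L,goto C. Now: state=C, head=-1, tape[-4..4]=010111010 (head:    ^)
Cells containing 1 after step 3: {-3, -1, 0, 1, 3} -> 5 cell(s)

Answer: 5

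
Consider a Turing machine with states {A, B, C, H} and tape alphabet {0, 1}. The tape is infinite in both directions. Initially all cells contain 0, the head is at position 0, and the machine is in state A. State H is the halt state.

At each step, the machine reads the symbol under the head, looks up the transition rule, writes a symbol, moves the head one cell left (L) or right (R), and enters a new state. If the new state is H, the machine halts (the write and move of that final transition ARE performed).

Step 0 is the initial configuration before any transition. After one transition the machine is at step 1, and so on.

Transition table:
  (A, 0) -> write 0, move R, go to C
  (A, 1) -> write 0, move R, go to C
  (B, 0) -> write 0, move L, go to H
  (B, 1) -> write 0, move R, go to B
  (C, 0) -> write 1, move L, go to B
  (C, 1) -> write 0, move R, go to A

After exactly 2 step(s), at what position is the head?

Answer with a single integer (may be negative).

Step 1: in state A at pos 0, read 0 -> (A,0)->write 0,move R,goto C. Now: state=C, head=1, tape[-1..2]=0000 (head:   ^)
Step 2: in state C at pos 1, read 0 -> (C,0)->write 1,move L,goto B. Now: state=B, head=0, tape[-1..2]=0010 (head:  ^)

Answer: 0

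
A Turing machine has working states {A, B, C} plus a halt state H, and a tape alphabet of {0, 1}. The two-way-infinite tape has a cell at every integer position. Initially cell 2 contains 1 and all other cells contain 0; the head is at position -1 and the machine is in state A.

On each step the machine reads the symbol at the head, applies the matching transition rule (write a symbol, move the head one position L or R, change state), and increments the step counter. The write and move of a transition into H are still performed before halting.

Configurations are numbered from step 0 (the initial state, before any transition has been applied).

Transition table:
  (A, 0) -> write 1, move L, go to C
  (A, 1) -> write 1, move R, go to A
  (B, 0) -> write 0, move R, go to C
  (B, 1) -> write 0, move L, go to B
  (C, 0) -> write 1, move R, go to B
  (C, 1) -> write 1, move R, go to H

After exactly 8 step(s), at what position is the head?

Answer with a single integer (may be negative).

Step 1: in state A at pos -1, read 0 -> (A,0)->write 1,move L,goto C. Now: state=C, head=-2, tape[-3..3]=0010010 (head:  ^)
Step 2: in state C at pos -2, read 0 -> (C,0)->write 1,move R,goto B. Now: state=B, head=-1, tape[-3..3]=0110010 (head:   ^)
Step 3: in state B at pos -1, read 1 -> (B,1)->write 0,move L,goto B. Now: state=B, head=-2, tape[-3..3]=0100010 (head:  ^)
Step 4: in state B at pos -2, read 1 -> (B,1)->write 0,move L,goto B. Now: state=B, head=-3, tape[-4..3]=00000010 (head:  ^)
Step 5: in state B at pos -3, read 0 -> (B,0)->write 0,move R,goto C. Now: state=C, head=-2, tape[-4..3]=00000010 (head:   ^)
Step 6: in state C at pos -2, read 0 -> (C,0)->write 1,move R,goto B. Now: state=B, head=-1, tape[-4..3]=00100010 (head:    ^)
Step 7: in state B at pos -1, read 0 -> (B,0)->write 0,move R,goto C. Now: state=C, head=0, tape[-4..3]=00100010 (head:     ^)
Step 8: in state C at pos 0, read 0 -> (C,0)->write 1,move R,goto B. Now: state=B, head=1, tape[-4..3]=00101010 (head:      ^)

Answer: 1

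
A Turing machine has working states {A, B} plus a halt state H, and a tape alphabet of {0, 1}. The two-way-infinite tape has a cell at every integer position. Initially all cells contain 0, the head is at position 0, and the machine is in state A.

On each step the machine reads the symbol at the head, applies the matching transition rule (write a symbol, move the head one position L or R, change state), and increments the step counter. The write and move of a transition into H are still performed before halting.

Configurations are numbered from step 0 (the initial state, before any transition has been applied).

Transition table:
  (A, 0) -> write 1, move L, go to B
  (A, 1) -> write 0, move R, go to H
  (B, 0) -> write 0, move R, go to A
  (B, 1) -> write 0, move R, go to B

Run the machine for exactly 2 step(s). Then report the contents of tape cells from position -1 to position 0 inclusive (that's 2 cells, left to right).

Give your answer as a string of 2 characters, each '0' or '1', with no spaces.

Answer: 01

Derivation:
Step 1: in state A at pos 0, read 0 -> (A,0)->write 1,move L,goto B. Now: state=B, head=-1, tape[-2..1]=0010 (head:  ^)
Step 2: in state B at pos -1, read 0 -> (B,0)->write 0,move R,goto A. Now: state=A, head=0, tape[-2..1]=0010 (head:   ^)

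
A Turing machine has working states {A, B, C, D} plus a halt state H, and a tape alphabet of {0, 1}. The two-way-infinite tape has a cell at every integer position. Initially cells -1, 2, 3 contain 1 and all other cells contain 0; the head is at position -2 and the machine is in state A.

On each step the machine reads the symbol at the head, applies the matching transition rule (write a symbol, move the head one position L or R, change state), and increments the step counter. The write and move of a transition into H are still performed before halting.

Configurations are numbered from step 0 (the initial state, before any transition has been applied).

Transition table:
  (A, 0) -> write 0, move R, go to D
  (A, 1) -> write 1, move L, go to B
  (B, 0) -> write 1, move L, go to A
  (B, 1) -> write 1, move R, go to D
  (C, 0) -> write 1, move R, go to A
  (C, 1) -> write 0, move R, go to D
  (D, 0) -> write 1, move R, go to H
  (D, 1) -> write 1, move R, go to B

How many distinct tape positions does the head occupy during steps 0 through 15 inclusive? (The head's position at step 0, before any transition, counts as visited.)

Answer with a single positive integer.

Step 1: in state A at pos -2, read 0 -> (A,0)->write 0,move R,goto D. Now: state=D, head=-1, tape[-3..4]=00100110 (head:   ^)
Step 2: in state D at pos -1, read 1 -> (D,1)->write 1,move R,goto B. Now: state=B, head=0, tape[-3..4]=00100110 (head:    ^)
Step 3: in state B at pos 0, read 0 -> (B,0)->write 1,move L,goto A. Now: state=A, head=-1, tape[-3..4]=00110110 (head:   ^)
Step 4: in state A at pos -1, read 1 -> (A,1)->write 1,move L,goto B. Now: state=B, head=-2, tape[-3..4]=00110110 (head:  ^)
Step 5: in state B at pos -2, read 0 -> (B,0)->write 1,move L,goto A. Now: state=A, head=-3, tape[-4..4]=001110110 (head:  ^)
Step 6: in state A at pos -3, read 0 -> (A,0)->write 0,move R,goto D. Now: state=D, head=-2, tape[-4..4]=001110110 (head:   ^)
Step 7: in state D at pos -2, read 1 -> (D,1)->write 1,move R,goto B. Now: state=B, head=-1, tape[-4..4]=001110110 (head:    ^)
Step 8: in state B at pos -1, read 1 -> (B,1)->write 1,move R,goto D. Now: state=D, head=0, tape[-4..4]=001110110 (head:     ^)
Step 9: in state D at pos 0, read 1 -> (D,1)->write 1,move R,goto B. Now: state=B, head=1, tape[-4..4]=001110110 (head:      ^)
Step 10: in state B at pos 1, read 0 -> (B,0)->write 1,move L,goto A. Now: state=A, head=0, tape[-4..4]=001111110 (head:     ^)
Step 11: in state A at pos 0, read 1 -> (A,1)->write 1,move L,goto B. Now: state=B, head=-1, tape[-4..4]=001111110 (head:    ^)
Step 12: in state B at pos -1, read 1 -> (B,1)->write 1,move R,goto D. Now: state=D, head=0, tape[-4..4]=001111110 (head:     ^)
Step 13: in state D at pos 0, read 1 -> (D,1)->write 1,move R,goto B. Now: state=B, head=1, tape[-4..4]=001111110 (head:      ^)
Step 14: in state B at pos 1, read 1 -> (B,1)->write 1,move R,goto D. Now: state=D, head=2, tape[-4..4]=001111110 (head:       ^)
Step 15: in state D at pos 2, read 1 -> (D,1)->write 1,move R,goto B. Now: state=B, head=3, tape[-4..4]=001111110 (head:        ^)
Head positions at steps 0..15: starting at -2, distinct positions visited = {-3, -2, -1, 0, 1, 2, 3} -> 7 position(s)

Answer: 7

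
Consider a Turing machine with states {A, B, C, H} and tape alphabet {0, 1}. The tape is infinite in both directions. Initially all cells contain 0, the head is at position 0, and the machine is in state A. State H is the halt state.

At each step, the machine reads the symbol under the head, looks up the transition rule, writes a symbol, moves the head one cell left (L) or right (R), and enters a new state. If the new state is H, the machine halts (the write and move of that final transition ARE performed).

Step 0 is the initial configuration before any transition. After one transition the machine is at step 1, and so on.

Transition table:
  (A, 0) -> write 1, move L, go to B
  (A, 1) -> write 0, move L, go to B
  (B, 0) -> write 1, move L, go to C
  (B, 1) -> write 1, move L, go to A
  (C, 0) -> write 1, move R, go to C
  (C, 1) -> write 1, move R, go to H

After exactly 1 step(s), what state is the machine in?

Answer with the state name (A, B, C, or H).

Answer: B

Derivation:
Step 1: in state A at pos 0, read 0 -> (A,0)->write 1,move L,goto B. Now: state=B, head=-1, tape[-2..1]=0010 (head:  ^)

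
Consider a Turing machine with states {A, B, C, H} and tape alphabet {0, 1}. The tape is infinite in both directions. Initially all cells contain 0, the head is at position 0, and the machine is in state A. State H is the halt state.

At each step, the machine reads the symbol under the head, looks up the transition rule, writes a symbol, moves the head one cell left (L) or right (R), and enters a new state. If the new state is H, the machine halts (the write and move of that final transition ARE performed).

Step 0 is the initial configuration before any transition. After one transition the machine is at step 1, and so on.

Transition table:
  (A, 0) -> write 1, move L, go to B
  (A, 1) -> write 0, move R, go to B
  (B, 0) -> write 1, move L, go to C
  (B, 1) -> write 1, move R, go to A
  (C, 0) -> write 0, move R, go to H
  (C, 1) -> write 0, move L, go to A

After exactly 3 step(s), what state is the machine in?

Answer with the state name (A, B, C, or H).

Step 1: in state A at pos 0, read 0 -> (A,0)->write 1,move L,goto B. Now: state=B, head=-1, tape[-2..1]=0010 (head:  ^)
Step 2: in state B at pos -1, read 0 -> (B,0)->write 1,move L,goto C. Now: state=C, head=-2, tape[-3..1]=00110 (head:  ^)
Step 3: in state C at pos -2, read 0 -> (C,0)->write 0,move R,goto H. Now: state=H, head=-1, tape[-3..1]=00110 (head:   ^)

Answer: H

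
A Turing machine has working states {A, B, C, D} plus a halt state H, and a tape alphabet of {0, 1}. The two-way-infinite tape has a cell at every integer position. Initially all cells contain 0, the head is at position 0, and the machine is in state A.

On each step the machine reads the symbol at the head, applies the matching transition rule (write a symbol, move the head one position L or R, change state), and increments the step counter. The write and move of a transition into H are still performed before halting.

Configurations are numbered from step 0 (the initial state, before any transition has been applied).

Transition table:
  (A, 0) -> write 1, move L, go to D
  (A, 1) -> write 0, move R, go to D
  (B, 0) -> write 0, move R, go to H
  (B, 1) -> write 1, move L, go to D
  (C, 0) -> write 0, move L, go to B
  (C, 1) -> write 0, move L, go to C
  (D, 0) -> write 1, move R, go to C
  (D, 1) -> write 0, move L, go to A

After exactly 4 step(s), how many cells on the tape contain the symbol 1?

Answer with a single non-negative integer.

Step 1: in state A at pos 0, read 0 -> (A,0)->write 1,move L,goto D. Now: state=D, head=-1, tape[-2..1]=0010 (head:  ^)
Step 2: in state D at pos -1, read 0 -> (D,0)->write 1,move R,goto C. Now: state=C, head=0, tape[-2..1]=0110 (head:   ^)
Step 3: in state C at pos 0, read 1 -> (C,1)->write 0,move L,goto C. Now: state=C, head=-1, tape[-2..1]=0100 (head:  ^)
Step 4: in state C at pos -1, read 1 -> (C,1)->write 0,move L,goto C. Now: state=C, head=-2, tape[-3..1]=00000 (head:  ^)
No cell contains 1 after step 4 -> 0 cell(s)

Answer: 0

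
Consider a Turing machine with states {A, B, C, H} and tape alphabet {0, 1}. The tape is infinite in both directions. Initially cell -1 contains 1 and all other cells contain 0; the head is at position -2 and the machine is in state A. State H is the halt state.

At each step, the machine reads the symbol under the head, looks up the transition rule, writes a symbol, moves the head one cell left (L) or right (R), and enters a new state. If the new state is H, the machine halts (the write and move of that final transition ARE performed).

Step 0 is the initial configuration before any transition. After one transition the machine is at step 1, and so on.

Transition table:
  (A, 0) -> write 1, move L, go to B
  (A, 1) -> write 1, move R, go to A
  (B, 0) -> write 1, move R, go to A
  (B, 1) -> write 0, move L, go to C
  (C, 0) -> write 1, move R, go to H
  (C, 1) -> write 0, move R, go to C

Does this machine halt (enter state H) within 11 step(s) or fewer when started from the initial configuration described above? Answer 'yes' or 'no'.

Step 1: in state A at pos -2, read 0 -> (A,0)->write 1,move L,goto B. Now: state=B, head=-3, tape[-4..0]=00110 (head:  ^)
Step 2: in state B at pos -3, read 0 -> (B,0)->write 1,move R,goto A. Now: state=A, head=-2, tape[-4..0]=01110 (head:   ^)
Step 3: in state A at pos -2, read 1 -> (A,1)->write 1,move R,goto A. Now: state=A, head=-1, tape[-4..0]=01110 (head:    ^)
Step 4: in state A at pos -1, read 1 -> (A,1)->write 1,move R,goto A. Now: state=A, head=0, tape[-4..1]=011100 (head:     ^)
Step 5: in state A at pos 0, read 0 -> (A,0)->write 1,move L,goto B. Now: state=B, head=-1, tape[-4..1]=011110 (head:    ^)
Step 6: in state B at pos -1, read 1 -> (B,1)->write 0,move L,goto C. Now: state=C, head=-2, tape[-4..1]=011010 (head:   ^)
Step 7: in state C at pos -2, read 1 -> (C,1)->write 0,move R,goto C. Now: state=C, head=-1, tape[-4..1]=010010 (head:    ^)
Step 8: in state C at pos -1, read 0 -> (C,0)->write 1,move R,goto H. Now: state=H, head=0, tape[-4..1]=010110 (head:     ^)
State H reached at step 8; 8 <= 11 -> yes

Answer: yes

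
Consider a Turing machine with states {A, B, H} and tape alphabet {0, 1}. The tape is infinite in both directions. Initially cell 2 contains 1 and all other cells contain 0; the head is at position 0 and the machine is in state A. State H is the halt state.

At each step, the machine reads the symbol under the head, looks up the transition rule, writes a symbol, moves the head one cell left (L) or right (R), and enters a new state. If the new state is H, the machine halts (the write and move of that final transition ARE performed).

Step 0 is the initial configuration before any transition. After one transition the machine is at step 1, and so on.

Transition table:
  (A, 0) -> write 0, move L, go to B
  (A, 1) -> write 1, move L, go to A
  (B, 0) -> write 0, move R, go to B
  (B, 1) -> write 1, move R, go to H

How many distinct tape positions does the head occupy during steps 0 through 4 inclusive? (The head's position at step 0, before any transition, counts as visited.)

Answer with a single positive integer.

Answer: 4

Derivation:
Step 1: in state A at pos 0, read 0 -> (A,0)->write 0,move L,goto B. Now: state=B, head=-1, tape[-2..3]=000010 (head:  ^)
Step 2: in state B at pos -1, read 0 -> (B,0)->write 0,move R,goto B. Now: state=B, head=0, tape[-2..3]=000010 (head:   ^)
Step 3: in state B at pos 0, read 0 -> (B,0)->write 0,move R,goto B. Now: state=B, head=1, tape[-2..3]=000010 (head:    ^)
Step 4: in state B at pos 1, read 0 -> (B,0)->write 0,move R,goto B. Now: state=B, head=2, tape[-2..3]=000010 (head:     ^)
Head positions at steps 0..4: starting at 0, distinct positions visited = {-1, 0, 1, 2} -> 4 position(s)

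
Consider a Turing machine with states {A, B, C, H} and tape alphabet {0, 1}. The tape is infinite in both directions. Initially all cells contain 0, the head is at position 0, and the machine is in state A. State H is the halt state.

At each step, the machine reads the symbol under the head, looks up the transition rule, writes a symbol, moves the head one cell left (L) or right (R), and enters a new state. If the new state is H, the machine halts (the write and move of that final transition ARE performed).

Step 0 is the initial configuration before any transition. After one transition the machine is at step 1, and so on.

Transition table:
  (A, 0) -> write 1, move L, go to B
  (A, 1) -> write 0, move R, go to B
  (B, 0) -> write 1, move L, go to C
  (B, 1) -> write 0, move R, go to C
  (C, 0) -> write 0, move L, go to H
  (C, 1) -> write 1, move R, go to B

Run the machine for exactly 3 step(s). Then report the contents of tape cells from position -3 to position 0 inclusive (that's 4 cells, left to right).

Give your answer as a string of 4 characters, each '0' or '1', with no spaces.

Step 1: in state A at pos 0, read 0 -> (A,0)->write 1,move L,goto B. Now: state=B, head=-1, tape[-2..1]=0010 (head:  ^)
Step 2: in state B at pos -1, read 0 -> (B,0)->write 1,move L,goto C. Now: state=C, head=-2, tape[-3..1]=00110 (head:  ^)
Step 3: in state C at pos -2, read 0 -> (C,0)->write 0,move L,goto H. Now: state=H, head=-3, tape[-4..1]=000110 (head:  ^)

Answer: 0011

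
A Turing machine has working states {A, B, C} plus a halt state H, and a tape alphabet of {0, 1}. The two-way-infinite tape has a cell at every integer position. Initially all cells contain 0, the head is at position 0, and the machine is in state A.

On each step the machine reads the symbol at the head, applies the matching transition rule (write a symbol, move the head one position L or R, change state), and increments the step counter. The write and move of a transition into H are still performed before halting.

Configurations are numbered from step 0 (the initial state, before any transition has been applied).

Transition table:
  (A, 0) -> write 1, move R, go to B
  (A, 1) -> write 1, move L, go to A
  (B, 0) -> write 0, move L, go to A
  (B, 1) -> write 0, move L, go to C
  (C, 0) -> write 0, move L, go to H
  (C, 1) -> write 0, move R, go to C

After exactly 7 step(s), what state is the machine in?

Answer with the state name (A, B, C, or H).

Step 1: in state A at pos 0, read 0 -> (A,0)->write 1,move R,goto B. Now: state=B, head=1, tape[-1..2]=0100 (head:   ^)
Step 2: in state B at pos 1, read 0 -> (B,0)->write 0,move L,goto A. Now: state=A, head=0, tape[-1..2]=0100 (head:  ^)
Step 3: in state A at pos 0, read 1 -> (A,1)->write 1,move L,goto A. Now: state=A, head=-1, tape[-2..2]=00100 (head:  ^)
Step 4: in state A at pos -1, read 0 -> (A,0)->write 1,move R,goto B. Now: state=B, head=0, tape[-2..2]=01100 (head:   ^)
Step 5: in state B at pos 0, read 1 -> (B,1)->write 0,move L,goto C. Now: state=C, head=-1, tape[-2..2]=01000 (head:  ^)
Step 6: in state C at pos -1, read 1 -> (C,1)->write 0,move R,goto C. Now: state=C, head=0, tape[-2..2]=00000 (head:   ^)
Step 7: in state C at pos 0, read 0 -> (C,0)->write 0,move L,goto H. Now: state=H, head=-1, tape[-2..2]=00000 (head:  ^)

Answer: H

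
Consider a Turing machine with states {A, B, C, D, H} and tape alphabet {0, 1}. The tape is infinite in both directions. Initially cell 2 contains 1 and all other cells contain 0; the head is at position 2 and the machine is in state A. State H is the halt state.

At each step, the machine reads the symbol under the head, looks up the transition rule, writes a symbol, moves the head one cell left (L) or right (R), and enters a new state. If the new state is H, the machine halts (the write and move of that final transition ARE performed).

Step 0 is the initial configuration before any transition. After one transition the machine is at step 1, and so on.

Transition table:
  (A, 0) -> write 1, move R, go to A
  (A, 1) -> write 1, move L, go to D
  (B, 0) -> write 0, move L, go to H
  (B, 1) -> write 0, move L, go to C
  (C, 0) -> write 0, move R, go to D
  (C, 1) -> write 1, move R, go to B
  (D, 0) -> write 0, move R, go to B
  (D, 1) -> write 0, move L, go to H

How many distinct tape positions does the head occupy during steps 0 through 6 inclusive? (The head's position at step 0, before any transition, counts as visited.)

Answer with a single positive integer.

Answer: 3

Derivation:
Step 1: in state A at pos 2, read 1 -> (A,1)->write 1,move L,goto D. Now: state=D, head=1, tape[0..3]=0010 (head:  ^)
Step 2: in state D at pos 1, read 0 -> (D,0)->write 0,move R,goto B. Now: state=B, head=2, tape[0..3]=0010 (head:   ^)
Step 3: in state B at pos 2, read 1 -> (B,1)->write 0,move L,goto C. Now: state=C, head=1, tape[0..3]=0000 (head:  ^)
Step 4: in state C at pos 1, read 0 -> (C,0)->write 0,move R,goto D. Now: state=D, head=2, tape[0..3]=0000 (head:   ^)
Step 5: in state D at pos 2, read 0 -> (D,0)->write 0,move R,goto B. Now: state=B, head=3, tape[0..4]=00000 (head:    ^)
Step 6: in state B at pos 3, read 0 -> (B,0)->write 0,move L,goto H. Now: state=H, head=2, tape[0..4]=00000 (head:   ^)
Head positions at steps 0..6: starting at 2, distinct positions visited = {1, 2, 3} -> 3 position(s)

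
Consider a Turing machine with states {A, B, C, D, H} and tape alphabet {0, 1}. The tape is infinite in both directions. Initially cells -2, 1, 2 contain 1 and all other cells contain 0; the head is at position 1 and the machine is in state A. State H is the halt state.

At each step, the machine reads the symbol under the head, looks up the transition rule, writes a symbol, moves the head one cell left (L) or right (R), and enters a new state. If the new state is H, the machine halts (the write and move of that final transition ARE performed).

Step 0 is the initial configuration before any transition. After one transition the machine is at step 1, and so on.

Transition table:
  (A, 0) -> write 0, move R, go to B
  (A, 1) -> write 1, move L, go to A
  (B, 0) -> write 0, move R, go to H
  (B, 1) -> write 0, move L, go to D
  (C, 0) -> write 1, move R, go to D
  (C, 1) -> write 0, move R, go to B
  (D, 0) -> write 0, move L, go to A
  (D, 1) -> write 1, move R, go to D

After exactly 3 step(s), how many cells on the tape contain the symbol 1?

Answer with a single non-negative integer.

Step 1: in state A at pos 1, read 1 -> (A,1)->write 1,move L,goto A. Now: state=A, head=0, tape[-3..3]=0100110 (head:    ^)
Step 2: in state A at pos 0, read 0 -> (A,0)->write 0,move R,goto B. Now: state=B, head=1, tape[-3..3]=0100110 (head:     ^)
Step 3: in state B at pos 1, read 1 -> (B,1)->write 0,move L,goto D. Now: state=D, head=0, tape[-3..3]=0100010 (head:    ^)
Cells containing 1 after step 3: {-2, 2} -> 2 cell(s)

Answer: 2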